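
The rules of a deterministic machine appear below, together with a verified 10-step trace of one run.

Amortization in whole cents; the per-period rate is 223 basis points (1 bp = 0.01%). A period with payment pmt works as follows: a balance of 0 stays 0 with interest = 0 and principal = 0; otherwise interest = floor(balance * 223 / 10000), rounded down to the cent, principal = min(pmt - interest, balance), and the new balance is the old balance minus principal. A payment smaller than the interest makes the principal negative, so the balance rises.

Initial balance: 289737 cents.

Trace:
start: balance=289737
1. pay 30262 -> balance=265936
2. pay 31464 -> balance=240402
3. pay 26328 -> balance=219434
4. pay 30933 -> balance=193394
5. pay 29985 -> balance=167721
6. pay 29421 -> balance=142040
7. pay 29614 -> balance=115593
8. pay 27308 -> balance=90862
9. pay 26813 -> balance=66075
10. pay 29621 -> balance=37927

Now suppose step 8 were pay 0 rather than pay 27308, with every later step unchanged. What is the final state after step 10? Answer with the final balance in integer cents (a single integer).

(re-executing from step 8 with the substitution; state before step 8: balance=115593)
8. pay 0 -> balance=118170
9. pay 26813 -> balance=93992
10. pay 29621 -> balance=66467

66467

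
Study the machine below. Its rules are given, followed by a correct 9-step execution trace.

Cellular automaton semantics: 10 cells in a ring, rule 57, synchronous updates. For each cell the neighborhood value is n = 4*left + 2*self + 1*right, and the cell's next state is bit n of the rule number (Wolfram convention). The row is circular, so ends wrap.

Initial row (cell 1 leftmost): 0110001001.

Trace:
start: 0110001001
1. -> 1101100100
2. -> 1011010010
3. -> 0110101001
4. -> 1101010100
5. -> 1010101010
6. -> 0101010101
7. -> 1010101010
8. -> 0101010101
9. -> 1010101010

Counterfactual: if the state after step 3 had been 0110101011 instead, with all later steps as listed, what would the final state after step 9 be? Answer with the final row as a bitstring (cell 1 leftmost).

1011011010

state after step 3 := 0110101011
4. -> 1101010110
5. -> 1010101101
6. -> 0101011011
7. -> 1010110110
8. -> 0101101101
9. -> 1011011010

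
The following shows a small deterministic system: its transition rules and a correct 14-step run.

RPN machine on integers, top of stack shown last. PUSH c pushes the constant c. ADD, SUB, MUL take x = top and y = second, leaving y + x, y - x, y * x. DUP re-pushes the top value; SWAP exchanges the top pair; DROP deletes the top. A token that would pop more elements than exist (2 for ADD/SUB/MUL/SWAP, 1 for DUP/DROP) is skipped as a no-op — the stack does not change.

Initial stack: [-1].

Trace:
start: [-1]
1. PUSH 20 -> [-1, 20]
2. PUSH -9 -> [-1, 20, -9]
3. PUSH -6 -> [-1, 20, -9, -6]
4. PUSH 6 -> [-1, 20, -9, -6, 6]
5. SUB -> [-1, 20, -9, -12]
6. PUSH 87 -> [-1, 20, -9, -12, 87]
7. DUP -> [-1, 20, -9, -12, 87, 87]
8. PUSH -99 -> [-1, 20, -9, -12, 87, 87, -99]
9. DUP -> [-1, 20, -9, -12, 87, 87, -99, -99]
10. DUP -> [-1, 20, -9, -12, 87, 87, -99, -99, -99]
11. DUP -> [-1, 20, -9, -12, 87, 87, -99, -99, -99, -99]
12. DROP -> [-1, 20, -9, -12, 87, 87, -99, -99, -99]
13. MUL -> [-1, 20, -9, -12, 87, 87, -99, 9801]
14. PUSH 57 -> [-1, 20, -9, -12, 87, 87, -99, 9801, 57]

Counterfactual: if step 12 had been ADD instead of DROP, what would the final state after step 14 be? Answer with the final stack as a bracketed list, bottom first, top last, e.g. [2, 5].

[-1, 20, -9, -12, 87, 87, -99, 19602, 57]

(re-executing from step 12 with the substitution; state before step 12: [-1, 20, -9, -12, 87, 87, -99, -99, -99, -99])
12. ADD -> [-1, 20, -9, -12, 87, 87, -99, -99, -198]
13. MUL -> [-1, 20, -9, -12, 87, 87, -99, 19602]
14. PUSH 57 -> [-1, 20, -9, -12, 87, 87, -99, 19602, 57]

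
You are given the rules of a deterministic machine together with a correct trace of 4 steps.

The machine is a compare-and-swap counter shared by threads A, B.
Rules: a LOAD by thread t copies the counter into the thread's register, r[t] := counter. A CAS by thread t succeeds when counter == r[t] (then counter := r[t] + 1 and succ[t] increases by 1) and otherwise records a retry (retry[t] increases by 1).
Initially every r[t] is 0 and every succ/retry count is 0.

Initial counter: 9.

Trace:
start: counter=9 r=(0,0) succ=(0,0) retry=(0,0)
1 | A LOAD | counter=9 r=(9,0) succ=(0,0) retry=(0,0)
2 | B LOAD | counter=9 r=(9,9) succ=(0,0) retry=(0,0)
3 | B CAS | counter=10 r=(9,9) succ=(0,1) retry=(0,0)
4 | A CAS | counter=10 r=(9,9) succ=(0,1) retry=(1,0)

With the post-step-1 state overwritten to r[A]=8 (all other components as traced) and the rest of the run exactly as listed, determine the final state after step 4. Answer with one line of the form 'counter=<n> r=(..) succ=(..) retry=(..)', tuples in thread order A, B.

counter=10 r=(8,9) succ=(0,1) retry=(1,0)

state after step 1 := counter=9 r=(8,0) succ=(0,0) retry=(0,0)
2 | B LOAD | counter=9 r=(8,9) succ=(0,0) retry=(0,0)
3 | B CAS | counter=10 r=(8,9) succ=(0,1) retry=(0,0)
4 | A CAS | counter=10 r=(8,9) succ=(0,1) retry=(1,0)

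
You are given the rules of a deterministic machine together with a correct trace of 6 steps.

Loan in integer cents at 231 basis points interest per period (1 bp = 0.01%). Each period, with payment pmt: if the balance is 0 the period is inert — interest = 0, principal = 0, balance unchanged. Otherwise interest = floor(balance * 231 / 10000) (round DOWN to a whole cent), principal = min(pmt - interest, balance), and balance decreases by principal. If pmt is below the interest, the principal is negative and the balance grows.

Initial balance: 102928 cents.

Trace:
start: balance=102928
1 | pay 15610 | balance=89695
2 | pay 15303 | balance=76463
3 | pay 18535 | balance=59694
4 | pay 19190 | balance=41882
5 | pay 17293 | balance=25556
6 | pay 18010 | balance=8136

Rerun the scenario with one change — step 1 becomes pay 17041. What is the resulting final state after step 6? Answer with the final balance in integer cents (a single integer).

6533

(re-executing from step 1 with the substitution; state before step 1: balance=102928)
1 | pay 17041 | balance=88264
2 | pay 15303 | balance=74999
3 | pay 18535 | balance=58196
4 | pay 19190 | balance=40350
5 | pay 17293 | balance=23989
6 | pay 18010 | balance=6533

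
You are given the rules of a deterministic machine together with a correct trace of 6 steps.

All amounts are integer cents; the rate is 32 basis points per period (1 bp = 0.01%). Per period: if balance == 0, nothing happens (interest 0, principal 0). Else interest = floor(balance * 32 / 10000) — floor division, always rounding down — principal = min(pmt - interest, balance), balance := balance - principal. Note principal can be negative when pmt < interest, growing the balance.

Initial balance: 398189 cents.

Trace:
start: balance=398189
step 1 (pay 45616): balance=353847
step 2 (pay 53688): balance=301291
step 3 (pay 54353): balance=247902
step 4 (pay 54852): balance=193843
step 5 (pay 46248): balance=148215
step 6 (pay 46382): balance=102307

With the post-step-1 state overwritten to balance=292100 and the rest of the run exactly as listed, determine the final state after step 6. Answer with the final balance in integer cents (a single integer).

state after step 1 := balance=292100
step 2 (pay 53688): balance=239346
step 3 (pay 54353): balance=185758
step 4 (pay 54852): balance=131500
step 5 (pay 46248): balance=85672
step 6 (pay 46382): balance=39564

39564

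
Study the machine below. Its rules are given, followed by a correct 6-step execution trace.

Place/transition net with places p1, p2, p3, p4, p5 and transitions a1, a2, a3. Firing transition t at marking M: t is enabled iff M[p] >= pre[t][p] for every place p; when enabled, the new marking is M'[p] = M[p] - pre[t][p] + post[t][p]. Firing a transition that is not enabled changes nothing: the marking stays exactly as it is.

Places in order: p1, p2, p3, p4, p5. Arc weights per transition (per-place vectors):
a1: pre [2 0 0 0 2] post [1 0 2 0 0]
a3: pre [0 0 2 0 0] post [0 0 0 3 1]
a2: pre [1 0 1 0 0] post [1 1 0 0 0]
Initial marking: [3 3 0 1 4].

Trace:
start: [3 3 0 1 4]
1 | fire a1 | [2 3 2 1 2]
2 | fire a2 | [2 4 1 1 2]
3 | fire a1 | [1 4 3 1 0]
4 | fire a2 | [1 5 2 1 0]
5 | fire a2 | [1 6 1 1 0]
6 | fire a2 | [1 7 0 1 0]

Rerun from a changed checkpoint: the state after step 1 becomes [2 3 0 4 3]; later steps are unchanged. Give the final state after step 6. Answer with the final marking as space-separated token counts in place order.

state after step 1 := [2 3 0 4 3]
2 | fire a2 | [2 3 0 4 3]
3 | fire a1 | [1 3 2 4 1]
4 | fire a2 | [1 4 1 4 1]
5 | fire a2 | [1 5 0 4 1]
6 | fire a2 | [1 5 0 4 1]

1 5 0 4 1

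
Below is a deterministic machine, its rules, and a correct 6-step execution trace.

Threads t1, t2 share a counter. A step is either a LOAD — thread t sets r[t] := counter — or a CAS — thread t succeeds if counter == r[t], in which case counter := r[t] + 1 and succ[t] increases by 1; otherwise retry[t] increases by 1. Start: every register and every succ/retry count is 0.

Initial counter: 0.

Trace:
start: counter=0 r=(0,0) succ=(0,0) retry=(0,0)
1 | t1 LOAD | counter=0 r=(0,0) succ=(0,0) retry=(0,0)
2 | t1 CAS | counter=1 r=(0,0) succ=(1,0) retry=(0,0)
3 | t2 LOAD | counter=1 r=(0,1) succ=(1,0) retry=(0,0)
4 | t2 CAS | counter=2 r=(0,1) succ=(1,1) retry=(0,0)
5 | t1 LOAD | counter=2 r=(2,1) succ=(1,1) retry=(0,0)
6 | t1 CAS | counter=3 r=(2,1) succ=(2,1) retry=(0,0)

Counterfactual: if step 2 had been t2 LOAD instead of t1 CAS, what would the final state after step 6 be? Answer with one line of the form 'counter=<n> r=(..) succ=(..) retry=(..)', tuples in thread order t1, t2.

counter=2 r=(1,0) succ=(1,1) retry=(0,0)

(re-executing from step 2 with the substitution; state before step 2: counter=0 r=(0,0) succ=(0,0) retry=(0,0))
2 | t2 LOAD | counter=0 r=(0,0) succ=(0,0) retry=(0,0)
3 | t2 LOAD | counter=0 r=(0,0) succ=(0,0) retry=(0,0)
4 | t2 CAS | counter=1 r=(0,0) succ=(0,1) retry=(0,0)
5 | t1 LOAD | counter=1 r=(1,0) succ=(0,1) retry=(0,0)
6 | t1 CAS | counter=2 r=(1,0) succ=(1,1) retry=(0,0)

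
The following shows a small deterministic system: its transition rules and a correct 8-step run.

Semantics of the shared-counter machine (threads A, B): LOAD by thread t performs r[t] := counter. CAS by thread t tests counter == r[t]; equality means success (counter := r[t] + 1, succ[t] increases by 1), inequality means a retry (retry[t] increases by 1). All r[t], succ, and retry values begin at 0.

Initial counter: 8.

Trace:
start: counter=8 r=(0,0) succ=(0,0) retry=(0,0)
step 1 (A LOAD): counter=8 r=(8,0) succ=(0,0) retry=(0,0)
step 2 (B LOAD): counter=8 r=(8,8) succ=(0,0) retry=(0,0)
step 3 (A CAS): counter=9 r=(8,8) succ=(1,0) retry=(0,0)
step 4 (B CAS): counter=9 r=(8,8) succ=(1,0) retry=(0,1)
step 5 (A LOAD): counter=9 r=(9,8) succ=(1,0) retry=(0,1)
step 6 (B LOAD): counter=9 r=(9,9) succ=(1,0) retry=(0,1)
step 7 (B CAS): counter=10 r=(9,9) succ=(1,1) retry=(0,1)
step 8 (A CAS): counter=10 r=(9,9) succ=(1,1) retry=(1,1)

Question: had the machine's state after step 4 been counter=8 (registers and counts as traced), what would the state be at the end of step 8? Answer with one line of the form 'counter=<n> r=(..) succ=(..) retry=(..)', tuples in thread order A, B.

counter=9 r=(8,8) succ=(1,1) retry=(1,1)

state after step 4 := counter=8 r=(8,8) succ=(1,0) retry=(0,1)
step 5 (A LOAD): counter=8 r=(8,8) succ=(1,0) retry=(0,1)
step 6 (B LOAD): counter=8 r=(8,8) succ=(1,0) retry=(0,1)
step 7 (B CAS): counter=9 r=(8,8) succ=(1,1) retry=(0,1)
step 8 (A CAS): counter=9 r=(8,8) succ=(1,1) retry=(1,1)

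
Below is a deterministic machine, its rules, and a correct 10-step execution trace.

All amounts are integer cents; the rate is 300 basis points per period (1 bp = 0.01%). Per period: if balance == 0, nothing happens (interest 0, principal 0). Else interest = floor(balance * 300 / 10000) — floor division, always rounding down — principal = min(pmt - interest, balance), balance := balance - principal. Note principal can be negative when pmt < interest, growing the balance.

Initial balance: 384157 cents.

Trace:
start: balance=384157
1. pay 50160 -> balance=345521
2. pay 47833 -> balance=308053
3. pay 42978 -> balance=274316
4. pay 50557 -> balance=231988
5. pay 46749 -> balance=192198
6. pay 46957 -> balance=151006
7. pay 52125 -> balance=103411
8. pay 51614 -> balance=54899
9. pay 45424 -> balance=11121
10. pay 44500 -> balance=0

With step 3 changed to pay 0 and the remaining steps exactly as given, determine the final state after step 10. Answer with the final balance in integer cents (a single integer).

(re-executing from step 3 with the substitution; state before step 3: balance=308053)
3. pay 0 -> balance=317294
4. pay 50557 -> balance=276255
5. pay 46749 -> balance=237793
6. pay 46957 -> balance=197969
7. pay 52125 -> balance=151783
8. pay 51614 -> balance=104722
9. pay 45424 -> balance=62439
10. pay 44500 -> balance=19812

19812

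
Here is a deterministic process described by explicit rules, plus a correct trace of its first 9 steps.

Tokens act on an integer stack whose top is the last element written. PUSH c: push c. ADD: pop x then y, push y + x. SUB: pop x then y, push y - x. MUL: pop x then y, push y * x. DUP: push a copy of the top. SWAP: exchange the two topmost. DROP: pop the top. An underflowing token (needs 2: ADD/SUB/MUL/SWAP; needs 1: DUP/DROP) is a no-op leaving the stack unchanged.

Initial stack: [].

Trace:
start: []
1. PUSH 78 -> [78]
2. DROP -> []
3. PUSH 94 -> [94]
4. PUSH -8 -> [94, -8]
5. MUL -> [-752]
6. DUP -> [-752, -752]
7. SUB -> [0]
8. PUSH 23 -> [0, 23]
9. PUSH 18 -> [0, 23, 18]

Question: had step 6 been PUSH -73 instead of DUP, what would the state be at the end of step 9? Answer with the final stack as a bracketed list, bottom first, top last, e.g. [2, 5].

(re-executing from step 6 with the substitution; state before step 6: [-752])
6. PUSH -73 -> [-752, -73]
7. SUB -> [-679]
8. PUSH 23 -> [-679, 23]
9. PUSH 18 -> [-679, 23, 18]

[-679, 23, 18]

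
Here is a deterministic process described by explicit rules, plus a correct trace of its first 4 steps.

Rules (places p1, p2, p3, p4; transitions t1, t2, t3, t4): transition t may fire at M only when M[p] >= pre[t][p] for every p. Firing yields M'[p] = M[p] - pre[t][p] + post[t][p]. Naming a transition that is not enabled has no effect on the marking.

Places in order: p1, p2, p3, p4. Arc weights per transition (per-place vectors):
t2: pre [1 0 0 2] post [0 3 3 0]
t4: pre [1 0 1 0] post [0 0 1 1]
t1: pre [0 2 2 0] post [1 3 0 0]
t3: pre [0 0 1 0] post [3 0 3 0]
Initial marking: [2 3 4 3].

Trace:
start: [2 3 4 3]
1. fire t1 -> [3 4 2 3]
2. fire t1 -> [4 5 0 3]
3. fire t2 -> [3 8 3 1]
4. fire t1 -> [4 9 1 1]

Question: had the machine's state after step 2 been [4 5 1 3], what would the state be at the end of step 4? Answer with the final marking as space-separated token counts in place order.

4 9 2 1

state after step 2 := [4 5 1 3]
3. fire t2 -> [3 8 4 1]
4. fire t1 -> [4 9 2 1]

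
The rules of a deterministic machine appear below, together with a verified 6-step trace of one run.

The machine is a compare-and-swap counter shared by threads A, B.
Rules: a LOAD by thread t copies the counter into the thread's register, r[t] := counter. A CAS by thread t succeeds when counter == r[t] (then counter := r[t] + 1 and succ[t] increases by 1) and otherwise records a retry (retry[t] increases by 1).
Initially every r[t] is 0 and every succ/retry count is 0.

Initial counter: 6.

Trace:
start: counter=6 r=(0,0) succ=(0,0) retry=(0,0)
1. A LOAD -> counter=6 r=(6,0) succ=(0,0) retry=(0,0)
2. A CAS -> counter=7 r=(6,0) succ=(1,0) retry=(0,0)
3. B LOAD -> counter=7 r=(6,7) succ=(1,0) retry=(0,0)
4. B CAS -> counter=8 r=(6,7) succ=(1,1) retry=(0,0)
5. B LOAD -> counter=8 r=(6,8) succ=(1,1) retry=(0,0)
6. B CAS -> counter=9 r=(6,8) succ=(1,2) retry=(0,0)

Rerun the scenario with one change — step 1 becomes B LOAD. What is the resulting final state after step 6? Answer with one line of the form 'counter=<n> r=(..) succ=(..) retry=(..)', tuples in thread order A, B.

counter=8 r=(0,7) succ=(0,2) retry=(1,0)

(re-executing from step 1 with the substitution; state before step 1: counter=6 r=(0,0) succ=(0,0) retry=(0,0))
1. B LOAD -> counter=6 r=(0,6) succ=(0,0) retry=(0,0)
2. A CAS -> counter=6 r=(0,6) succ=(0,0) retry=(1,0)
3. B LOAD -> counter=6 r=(0,6) succ=(0,0) retry=(1,0)
4. B CAS -> counter=7 r=(0,6) succ=(0,1) retry=(1,0)
5. B LOAD -> counter=7 r=(0,7) succ=(0,1) retry=(1,0)
6. B CAS -> counter=8 r=(0,7) succ=(0,2) retry=(1,0)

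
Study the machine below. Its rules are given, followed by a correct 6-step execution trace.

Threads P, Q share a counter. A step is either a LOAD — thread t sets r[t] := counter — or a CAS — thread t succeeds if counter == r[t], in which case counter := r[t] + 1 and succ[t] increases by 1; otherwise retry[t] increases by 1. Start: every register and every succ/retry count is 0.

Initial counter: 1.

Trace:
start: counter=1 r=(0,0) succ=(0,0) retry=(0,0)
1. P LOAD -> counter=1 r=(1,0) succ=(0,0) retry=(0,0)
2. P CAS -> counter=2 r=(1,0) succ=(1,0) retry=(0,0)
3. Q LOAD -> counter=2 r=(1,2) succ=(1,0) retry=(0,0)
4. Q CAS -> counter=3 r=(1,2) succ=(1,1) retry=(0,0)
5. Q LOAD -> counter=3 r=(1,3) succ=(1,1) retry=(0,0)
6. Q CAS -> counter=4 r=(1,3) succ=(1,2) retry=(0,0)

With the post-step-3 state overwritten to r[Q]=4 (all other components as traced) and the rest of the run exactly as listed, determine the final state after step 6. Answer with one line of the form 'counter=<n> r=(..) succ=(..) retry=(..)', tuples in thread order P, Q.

counter=3 r=(1,2) succ=(1,1) retry=(0,1)

state after step 3 := counter=2 r=(1,4) succ=(1,0) retry=(0,0)
4. Q CAS -> counter=2 r=(1,4) succ=(1,0) retry=(0,1)
5. Q LOAD -> counter=2 r=(1,2) succ=(1,0) retry=(0,1)
6. Q CAS -> counter=3 r=(1,2) succ=(1,1) retry=(0,1)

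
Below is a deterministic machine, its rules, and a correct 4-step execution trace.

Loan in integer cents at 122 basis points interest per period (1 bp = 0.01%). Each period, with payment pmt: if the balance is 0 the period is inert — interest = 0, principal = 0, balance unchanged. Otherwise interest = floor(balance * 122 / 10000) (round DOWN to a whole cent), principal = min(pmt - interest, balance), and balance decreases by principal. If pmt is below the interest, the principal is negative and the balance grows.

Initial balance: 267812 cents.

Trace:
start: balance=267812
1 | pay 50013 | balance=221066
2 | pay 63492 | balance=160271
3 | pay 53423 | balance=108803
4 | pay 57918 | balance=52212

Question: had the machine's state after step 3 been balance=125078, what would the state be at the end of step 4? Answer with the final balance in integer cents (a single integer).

68685

state after step 3 := balance=125078
4 | pay 57918 | balance=68685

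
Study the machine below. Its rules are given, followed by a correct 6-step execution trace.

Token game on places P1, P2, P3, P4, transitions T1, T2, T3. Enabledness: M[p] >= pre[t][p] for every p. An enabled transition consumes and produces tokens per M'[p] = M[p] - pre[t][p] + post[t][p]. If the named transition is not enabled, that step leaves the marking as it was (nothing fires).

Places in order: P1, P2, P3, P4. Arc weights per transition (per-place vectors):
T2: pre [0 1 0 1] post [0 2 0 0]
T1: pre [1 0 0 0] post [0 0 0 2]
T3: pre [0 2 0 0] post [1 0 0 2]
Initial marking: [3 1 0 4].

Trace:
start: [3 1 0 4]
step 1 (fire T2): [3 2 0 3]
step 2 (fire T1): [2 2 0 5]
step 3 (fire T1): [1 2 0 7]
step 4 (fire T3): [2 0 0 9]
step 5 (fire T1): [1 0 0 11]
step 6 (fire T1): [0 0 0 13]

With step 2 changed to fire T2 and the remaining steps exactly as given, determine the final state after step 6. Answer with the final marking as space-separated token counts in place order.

(re-executing from step 2 with the substitution; state before step 2: [3 2 0 3])
step 2 (fire T2): [3 3 0 2]
step 3 (fire T1): [2 3 0 4]
step 4 (fire T3): [3 1 0 6]
step 5 (fire T1): [2 1 0 8]
step 6 (fire T1): [1 1 0 10]

1 1 0 10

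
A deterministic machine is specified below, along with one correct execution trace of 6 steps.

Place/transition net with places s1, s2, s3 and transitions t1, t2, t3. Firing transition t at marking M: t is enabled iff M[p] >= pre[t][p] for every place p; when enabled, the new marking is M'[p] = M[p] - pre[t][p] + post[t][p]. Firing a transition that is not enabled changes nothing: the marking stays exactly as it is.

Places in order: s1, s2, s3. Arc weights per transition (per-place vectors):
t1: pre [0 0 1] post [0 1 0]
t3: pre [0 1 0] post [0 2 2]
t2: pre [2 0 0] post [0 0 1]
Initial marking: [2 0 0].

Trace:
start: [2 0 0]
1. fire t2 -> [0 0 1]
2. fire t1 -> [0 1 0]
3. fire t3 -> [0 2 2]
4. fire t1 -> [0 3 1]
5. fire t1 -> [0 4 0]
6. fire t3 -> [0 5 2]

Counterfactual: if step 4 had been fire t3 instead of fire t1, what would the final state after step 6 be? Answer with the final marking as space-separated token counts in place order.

(re-executing from step 4 with the substitution; state before step 4: [0 2 2])
4. fire t3 -> [0 3 4]
5. fire t1 -> [0 4 3]
6. fire t3 -> [0 5 5]

0 5 5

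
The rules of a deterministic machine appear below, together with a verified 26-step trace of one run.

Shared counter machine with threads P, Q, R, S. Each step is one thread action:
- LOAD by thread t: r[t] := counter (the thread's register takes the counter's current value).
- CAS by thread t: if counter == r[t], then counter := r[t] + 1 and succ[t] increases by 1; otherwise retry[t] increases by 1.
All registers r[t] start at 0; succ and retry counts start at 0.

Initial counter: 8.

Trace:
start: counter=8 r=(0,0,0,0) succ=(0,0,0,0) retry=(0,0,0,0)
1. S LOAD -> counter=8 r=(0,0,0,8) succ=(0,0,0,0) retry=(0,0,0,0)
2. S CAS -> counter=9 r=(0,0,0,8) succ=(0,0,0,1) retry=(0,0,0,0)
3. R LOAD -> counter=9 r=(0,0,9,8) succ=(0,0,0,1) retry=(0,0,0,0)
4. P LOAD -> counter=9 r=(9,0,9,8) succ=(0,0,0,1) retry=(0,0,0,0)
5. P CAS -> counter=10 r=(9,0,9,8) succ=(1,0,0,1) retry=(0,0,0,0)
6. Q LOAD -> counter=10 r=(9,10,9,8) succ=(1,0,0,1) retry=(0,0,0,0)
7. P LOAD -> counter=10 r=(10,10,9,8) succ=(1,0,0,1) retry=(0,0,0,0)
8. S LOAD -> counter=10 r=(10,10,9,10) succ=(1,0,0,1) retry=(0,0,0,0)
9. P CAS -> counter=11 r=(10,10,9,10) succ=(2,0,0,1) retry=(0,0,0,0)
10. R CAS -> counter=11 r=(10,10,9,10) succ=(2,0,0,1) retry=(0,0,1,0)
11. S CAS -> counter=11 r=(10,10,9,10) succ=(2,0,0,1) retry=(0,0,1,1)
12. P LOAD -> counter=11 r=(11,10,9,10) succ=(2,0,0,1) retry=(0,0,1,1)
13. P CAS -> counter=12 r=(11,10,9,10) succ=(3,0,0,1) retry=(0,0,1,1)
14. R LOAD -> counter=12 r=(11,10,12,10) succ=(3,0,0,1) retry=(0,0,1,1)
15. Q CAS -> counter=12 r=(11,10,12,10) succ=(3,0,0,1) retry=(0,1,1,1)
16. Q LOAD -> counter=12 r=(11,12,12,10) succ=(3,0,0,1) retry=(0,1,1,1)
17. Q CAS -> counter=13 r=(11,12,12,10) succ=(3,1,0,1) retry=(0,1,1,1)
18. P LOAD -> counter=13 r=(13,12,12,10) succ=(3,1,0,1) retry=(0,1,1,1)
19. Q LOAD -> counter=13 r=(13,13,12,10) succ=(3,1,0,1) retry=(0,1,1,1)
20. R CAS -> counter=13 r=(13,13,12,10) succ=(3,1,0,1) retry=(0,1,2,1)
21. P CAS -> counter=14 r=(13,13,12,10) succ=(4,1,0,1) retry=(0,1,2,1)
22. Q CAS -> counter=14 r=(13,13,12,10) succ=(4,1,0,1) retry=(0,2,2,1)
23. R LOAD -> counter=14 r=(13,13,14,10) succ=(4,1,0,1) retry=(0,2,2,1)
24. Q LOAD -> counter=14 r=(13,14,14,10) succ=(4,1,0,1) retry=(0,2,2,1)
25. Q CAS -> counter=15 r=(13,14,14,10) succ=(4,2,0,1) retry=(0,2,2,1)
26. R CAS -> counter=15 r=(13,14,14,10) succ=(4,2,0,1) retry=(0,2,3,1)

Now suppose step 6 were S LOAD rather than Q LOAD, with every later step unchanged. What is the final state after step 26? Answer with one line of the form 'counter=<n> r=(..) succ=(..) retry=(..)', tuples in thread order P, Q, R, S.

(re-executing from step 6 with the substitution; state before step 6: counter=10 r=(9,0,9,8) succ=(1,0,0,1) retry=(0,0,0,0))
6. S LOAD -> counter=10 r=(9,0,9,10) succ=(1,0,0,1) retry=(0,0,0,0)
7. P LOAD -> counter=10 r=(10,0,9,10) succ=(1,0,0,1) retry=(0,0,0,0)
8. S LOAD -> counter=10 r=(10,0,9,10) succ=(1,0,0,1) retry=(0,0,0,0)
9. P CAS -> counter=11 r=(10,0,9,10) succ=(2,0,0,1) retry=(0,0,0,0)
10. R CAS -> counter=11 r=(10,0,9,10) succ=(2,0,0,1) retry=(0,0,1,0)
11. S CAS -> counter=11 r=(10,0,9,10) succ=(2,0,0,1) retry=(0,0,1,1)
12. P LOAD -> counter=11 r=(11,0,9,10) succ=(2,0,0,1) retry=(0,0,1,1)
13. P CAS -> counter=12 r=(11,0,9,10) succ=(3,0,0,1) retry=(0,0,1,1)
14. R LOAD -> counter=12 r=(11,0,12,10) succ=(3,0,0,1) retry=(0,0,1,1)
15. Q CAS -> counter=12 r=(11,0,12,10) succ=(3,0,0,1) retry=(0,1,1,1)
16. Q LOAD -> counter=12 r=(11,12,12,10) succ=(3,0,0,1) retry=(0,1,1,1)
17. Q CAS -> counter=13 r=(11,12,12,10) succ=(3,1,0,1) retry=(0,1,1,1)
18. P LOAD -> counter=13 r=(13,12,12,10) succ=(3,1,0,1) retry=(0,1,1,1)
19. Q LOAD -> counter=13 r=(13,13,12,10) succ=(3,1,0,1) retry=(0,1,1,1)
20. R CAS -> counter=13 r=(13,13,12,10) succ=(3,1,0,1) retry=(0,1,2,1)
21. P CAS -> counter=14 r=(13,13,12,10) succ=(4,1,0,1) retry=(0,1,2,1)
22. Q CAS -> counter=14 r=(13,13,12,10) succ=(4,1,0,1) retry=(0,2,2,1)
23. R LOAD -> counter=14 r=(13,13,14,10) succ=(4,1,0,1) retry=(0,2,2,1)
24. Q LOAD -> counter=14 r=(13,14,14,10) succ=(4,1,0,1) retry=(0,2,2,1)
25. Q CAS -> counter=15 r=(13,14,14,10) succ=(4,2,0,1) retry=(0,2,2,1)
26. R CAS -> counter=15 r=(13,14,14,10) succ=(4,2,0,1) retry=(0,2,3,1)

counter=15 r=(13,14,14,10) succ=(4,2,0,1) retry=(0,2,3,1)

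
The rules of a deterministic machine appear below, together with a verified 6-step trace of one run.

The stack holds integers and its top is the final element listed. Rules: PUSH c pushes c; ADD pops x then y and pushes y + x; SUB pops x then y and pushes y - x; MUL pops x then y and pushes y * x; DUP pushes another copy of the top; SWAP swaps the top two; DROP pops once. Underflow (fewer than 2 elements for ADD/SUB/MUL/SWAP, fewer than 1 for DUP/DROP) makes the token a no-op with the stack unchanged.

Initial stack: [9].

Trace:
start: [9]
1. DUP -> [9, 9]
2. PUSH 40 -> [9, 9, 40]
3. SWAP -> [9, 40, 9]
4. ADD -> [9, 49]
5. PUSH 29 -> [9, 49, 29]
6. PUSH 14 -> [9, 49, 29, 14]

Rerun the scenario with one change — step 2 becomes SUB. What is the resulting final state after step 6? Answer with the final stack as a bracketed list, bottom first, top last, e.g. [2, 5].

[0, 29, 14]

(re-executing from step 2 with the substitution; state before step 2: [9, 9])
2. SUB -> [0]
3. SWAP -> [0]
4. ADD -> [0]
5. PUSH 29 -> [0, 29]
6. PUSH 14 -> [0, 29, 14]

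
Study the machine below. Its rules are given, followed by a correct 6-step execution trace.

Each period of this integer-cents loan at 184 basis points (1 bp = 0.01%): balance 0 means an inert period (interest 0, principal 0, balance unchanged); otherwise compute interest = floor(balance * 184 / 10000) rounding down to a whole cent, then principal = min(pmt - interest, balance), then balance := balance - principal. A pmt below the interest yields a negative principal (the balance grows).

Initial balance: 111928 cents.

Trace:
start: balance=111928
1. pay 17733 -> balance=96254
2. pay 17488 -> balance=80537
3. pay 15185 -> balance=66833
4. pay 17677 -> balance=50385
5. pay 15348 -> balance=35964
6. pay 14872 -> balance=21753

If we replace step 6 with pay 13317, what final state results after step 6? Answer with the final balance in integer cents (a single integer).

(re-executing from step 6 with the substitution; state before step 6: balance=35964)
6. pay 13317 -> balance=23308

23308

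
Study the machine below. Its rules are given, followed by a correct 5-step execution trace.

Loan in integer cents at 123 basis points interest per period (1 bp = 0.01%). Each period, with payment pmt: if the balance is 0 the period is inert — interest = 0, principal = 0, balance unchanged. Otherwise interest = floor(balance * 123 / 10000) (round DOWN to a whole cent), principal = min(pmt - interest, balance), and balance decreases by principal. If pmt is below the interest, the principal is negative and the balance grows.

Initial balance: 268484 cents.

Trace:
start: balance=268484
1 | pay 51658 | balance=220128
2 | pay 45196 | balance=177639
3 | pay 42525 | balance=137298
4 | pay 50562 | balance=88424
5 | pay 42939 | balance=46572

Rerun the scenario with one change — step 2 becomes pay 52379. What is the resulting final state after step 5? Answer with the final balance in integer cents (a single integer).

39122

(re-executing from step 2 with the substitution; state before step 2: balance=220128)
2 | pay 52379 | balance=170456
3 | pay 42525 | balance=130027
4 | pay 50562 | balance=81064
5 | pay 42939 | balance=39122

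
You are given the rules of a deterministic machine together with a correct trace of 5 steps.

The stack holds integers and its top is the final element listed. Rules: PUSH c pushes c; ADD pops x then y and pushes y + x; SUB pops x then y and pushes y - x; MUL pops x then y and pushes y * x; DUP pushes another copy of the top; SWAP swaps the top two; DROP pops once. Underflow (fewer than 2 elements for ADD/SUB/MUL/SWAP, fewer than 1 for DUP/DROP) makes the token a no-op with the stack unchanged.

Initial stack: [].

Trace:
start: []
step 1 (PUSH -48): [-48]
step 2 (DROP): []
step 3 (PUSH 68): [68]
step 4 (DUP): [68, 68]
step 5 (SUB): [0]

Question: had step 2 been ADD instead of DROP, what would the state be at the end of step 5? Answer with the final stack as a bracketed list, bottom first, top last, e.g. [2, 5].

(re-executing from step 2 with the substitution; state before step 2: [-48])
step 2 (ADD): [-48]
step 3 (PUSH 68): [-48, 68]
step 4 (DUP): [-48, 68, 68]
step 5 (SUB): [-48, 0]

[-48, 0]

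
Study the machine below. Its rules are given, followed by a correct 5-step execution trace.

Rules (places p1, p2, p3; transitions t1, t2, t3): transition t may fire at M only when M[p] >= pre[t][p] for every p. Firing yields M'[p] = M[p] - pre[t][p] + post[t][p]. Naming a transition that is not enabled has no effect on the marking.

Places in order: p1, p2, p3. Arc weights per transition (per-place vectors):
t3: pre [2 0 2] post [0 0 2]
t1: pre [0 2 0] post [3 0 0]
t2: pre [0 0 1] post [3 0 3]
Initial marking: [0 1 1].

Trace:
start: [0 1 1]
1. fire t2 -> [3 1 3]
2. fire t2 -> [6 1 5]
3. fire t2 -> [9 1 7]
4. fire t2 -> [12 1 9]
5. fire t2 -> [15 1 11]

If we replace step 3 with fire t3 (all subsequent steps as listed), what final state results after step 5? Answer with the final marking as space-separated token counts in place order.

(re-executing from step 3 with the substitution; state before step 3: [6 1 5])
3. fire t3 -> [4 1 5]
4. fire t2 -> [7 1 7]
5. fire t2 -> [10 1 9]

10 1 9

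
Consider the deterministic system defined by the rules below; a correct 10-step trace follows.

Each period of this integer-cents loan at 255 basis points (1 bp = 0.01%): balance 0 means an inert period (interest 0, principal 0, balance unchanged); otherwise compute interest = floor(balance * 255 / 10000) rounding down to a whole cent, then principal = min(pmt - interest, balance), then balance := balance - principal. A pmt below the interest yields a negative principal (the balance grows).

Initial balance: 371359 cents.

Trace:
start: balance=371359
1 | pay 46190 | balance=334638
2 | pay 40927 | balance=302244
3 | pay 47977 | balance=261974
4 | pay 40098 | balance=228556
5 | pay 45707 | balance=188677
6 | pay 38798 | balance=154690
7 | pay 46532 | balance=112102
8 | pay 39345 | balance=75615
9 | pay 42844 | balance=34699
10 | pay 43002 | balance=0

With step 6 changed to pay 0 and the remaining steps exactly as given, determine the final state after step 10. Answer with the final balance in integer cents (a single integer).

35490

(re-executing from step 6 with the substitution; state before step 6: balance=188677)
6 | pay 0 | balance=193488
7 | pay 46532 | balance=151889
8 | pay 39345 | balance=116417
9 | pay 42844 | balance=76541
10 | pay 43002 | balance=35490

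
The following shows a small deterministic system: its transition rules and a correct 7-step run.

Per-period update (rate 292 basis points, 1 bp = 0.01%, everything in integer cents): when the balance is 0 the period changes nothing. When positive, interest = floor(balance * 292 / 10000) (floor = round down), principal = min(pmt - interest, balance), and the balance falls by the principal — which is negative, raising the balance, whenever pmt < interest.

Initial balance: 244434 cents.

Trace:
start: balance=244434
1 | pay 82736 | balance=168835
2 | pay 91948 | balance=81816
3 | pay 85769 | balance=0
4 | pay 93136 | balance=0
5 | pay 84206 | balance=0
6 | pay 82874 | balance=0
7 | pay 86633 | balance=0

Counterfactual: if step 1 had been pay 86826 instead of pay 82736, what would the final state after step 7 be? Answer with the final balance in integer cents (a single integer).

(re-executing from step 1 with the substitution; state before step 1: balance=244434)
1 | pay 86826 | balance=164745
2 | pay 91948 | balance=77607
3 | pay 85769 | balance=0
4 | pay 93136 | balance=0
5 | pay 84206 | balance=0
6 | pay 82874 | balance=0
7 | pay 86633 | balance=0

0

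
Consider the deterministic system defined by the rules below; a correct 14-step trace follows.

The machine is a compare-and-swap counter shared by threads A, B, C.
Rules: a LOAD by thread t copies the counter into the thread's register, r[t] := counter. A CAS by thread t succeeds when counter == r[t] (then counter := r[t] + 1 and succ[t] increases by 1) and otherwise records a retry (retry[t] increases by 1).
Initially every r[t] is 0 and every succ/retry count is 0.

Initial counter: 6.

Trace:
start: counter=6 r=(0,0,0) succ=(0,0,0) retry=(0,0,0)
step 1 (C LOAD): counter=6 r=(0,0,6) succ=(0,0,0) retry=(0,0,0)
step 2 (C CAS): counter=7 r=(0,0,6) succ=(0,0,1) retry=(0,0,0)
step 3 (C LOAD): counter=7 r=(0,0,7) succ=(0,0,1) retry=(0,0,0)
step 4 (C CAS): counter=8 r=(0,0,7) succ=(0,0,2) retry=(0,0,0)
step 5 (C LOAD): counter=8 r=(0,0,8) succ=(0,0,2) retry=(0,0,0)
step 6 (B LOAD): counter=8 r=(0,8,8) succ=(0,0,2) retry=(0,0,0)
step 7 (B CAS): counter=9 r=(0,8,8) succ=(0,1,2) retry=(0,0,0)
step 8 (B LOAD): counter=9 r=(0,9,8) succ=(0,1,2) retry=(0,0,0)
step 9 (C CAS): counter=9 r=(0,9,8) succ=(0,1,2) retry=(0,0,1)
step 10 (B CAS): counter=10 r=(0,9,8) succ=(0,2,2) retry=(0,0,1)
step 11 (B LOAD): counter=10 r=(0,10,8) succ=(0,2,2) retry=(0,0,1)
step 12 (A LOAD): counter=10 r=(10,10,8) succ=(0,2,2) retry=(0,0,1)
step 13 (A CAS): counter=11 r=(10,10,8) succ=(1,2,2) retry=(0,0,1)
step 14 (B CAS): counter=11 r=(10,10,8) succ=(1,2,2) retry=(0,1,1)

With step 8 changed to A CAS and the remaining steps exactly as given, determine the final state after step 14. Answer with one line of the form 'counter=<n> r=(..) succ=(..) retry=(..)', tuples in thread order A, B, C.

counter=10 r=(9,9,8) succ=(1,1,2) retry=(1,2,1)

(re-executing from step 8 with the substitution; state before step 8: counter=9 r=(0,8,8) succ=(0,1,2) retry=(0,0,0))
step 8 (A CAS): counter=9 r=(0,8,8) succ=(0,1,2) retry=(1,0,0)
step 9 (C CAS): counter=9 r=(0,8,8) succ=(0,1,2) retry=(1,0,1)
step 10 (B CAS): counter=9 r=(0,8,8) succ=(0,1,2) retry=(1,1,1)
step 11 (B LOAD): counter=9 r=(0,9,8) succ=(0,1,2) retry=(1,1,1)
step 12 (A LOAD): counter=9 r=(9,9,8) succ=(0,1,2) retry=(1,1,1)
step 13 (A CAS): counter=10 r=(9,9,8) succ=(1,1,2) retry=(1,1,1)
step 14 (B CAS): counter=10 r=(9,9,8) succ=(1,1,2) retry=(1,2,1)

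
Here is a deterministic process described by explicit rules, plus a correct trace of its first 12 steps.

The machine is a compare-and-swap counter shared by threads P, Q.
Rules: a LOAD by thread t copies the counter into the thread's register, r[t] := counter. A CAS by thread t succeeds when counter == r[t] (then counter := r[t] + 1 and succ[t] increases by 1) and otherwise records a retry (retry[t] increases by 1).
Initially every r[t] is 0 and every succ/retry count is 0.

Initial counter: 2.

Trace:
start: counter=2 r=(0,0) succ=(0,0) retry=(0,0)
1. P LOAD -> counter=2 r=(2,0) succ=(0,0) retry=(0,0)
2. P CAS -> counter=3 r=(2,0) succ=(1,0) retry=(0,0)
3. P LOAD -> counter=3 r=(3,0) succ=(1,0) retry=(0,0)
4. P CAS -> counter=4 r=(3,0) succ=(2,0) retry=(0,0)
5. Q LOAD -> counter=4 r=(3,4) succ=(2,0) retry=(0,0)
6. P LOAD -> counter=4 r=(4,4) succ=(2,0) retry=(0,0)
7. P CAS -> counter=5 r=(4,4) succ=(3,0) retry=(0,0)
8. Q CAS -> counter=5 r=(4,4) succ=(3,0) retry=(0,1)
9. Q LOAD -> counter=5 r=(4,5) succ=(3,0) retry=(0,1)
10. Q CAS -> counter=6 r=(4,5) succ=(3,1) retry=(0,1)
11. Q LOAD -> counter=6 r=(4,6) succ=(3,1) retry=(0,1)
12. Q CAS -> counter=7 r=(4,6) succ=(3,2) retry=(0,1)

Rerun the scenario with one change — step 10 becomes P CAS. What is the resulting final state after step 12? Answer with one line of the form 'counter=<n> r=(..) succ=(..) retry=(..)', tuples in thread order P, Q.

counter=6 r=(4,5) succ=(3,1) retry=(1,1)

(re-executing from step 10 with the substitution; state before step 10: counter=5 r=(4,5) succ=(3,0) retry=(0,1))
10. P CAS -> counter=5 r=(4,5) succ=(3,0) retry=(1,1)
11. Q LOAD -> counter=5 r=(4,5) succ=(3,0) retry=(1,1)
12. Q CAS -> counter=6 r=(4,5) succ=(3,1) retry=(1,1)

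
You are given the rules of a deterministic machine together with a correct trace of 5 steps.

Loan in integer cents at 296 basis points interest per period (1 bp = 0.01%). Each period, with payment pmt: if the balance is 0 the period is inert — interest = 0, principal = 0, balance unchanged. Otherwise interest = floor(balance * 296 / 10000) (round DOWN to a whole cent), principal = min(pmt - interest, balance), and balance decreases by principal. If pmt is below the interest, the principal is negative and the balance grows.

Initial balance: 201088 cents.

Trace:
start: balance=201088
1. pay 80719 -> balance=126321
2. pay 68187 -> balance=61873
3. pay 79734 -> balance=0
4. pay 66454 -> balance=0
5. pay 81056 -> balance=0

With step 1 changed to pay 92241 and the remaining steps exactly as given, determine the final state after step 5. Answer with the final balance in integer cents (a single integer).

0

(re-executing from step 1 with the substitution; state before step 1: balance=201088)
1. pay 92241 -> balance=114799
2. pay 68187 -> balance=50010
3. pay 79734 -> balance=0
4. pay 66454 -> balance=0
5. pay 81056 -> balance=0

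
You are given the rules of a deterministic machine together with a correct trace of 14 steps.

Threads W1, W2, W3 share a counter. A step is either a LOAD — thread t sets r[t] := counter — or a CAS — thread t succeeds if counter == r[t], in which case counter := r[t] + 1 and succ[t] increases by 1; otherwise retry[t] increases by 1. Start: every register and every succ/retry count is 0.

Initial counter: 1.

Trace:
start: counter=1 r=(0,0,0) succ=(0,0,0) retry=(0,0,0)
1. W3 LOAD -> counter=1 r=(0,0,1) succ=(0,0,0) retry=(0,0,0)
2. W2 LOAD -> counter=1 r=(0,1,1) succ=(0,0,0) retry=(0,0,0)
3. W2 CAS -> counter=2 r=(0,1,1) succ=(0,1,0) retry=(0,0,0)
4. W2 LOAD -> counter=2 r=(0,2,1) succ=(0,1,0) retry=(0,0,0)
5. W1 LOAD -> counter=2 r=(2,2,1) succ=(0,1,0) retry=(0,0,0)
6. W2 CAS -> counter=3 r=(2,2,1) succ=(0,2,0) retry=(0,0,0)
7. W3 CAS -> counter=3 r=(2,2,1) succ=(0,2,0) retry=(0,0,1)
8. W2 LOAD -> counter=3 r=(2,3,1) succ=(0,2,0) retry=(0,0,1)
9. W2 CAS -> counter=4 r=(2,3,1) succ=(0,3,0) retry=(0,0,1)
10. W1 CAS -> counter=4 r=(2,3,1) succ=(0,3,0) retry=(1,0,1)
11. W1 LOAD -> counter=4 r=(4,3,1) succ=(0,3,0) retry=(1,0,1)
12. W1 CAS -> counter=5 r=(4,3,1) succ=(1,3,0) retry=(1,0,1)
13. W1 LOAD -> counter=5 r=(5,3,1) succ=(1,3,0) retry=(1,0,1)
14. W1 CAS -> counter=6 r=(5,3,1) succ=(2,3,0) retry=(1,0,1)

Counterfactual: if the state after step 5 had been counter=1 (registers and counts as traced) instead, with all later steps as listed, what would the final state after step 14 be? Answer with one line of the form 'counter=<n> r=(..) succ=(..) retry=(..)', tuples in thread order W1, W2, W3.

counter=5 r=(4,2,1) succ=(2,2,1) retry=(1,1,0)

state after step 5 := counter=1 r=(2,2,1) succ=(0,1,0) retry=(0,0,0)
6. W2 CAS -> counter=1 r=(2,2,1) succ=(0,1,0) retry=(0,1,0)
7. W3 CAS -> counter=2 r=(2,2,1) succ=(0,1,1) retry=(0,1,0)
8. W2 LOAD -> counter=2 r=(2,2,1) succ=(0,1,1) retry=(0,1,0)
9. W2 CAS -> counter=3 r=(2,2,1) succ=(0,2,1) retry=(0,1,0)
10. W1 CAS -> counter=3 r=(2,2,1) succ=(0,2,1) retry=(1,1,0)
11. W1 LOAD -> counter=3 r=(3,2,1) succ=(0,2,1) retry=(1,1,0)
12. W1 CAS -> counter=4 r=(3,2,1) succ=(1,2,1) retry=(1,1,0)
13. W1 LOAD -> counter=4 r=(4,2,1) succ=(1,2,1) retry=(1,1,0)
14. W1 CAS -> counter=5 r=(4,2,1) succ=(2,2,1) retry=(1,1,0)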